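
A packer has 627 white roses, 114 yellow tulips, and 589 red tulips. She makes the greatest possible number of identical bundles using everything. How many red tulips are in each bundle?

31

Number of bundles = gcd(627, 114, 589).
627 = 3 × 11 × 19
114 = 2 × 3 × 19
589 = 19 × 31
gcd(627, 114, 589) = 19.
red tulips per bundle = 589 / 19 = 31.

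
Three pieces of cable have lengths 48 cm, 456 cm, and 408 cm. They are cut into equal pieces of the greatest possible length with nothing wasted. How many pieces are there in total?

Piece length = gcd(48, 456, 408).
48 = 2^4 × 3
456 = 2^3 × 3 × 19
408 = 2^3 × 3 × 17
gcd(48, 456, 408) = 2^3 × 3 = 24.
Total pieces = 48/24 + 456/24 + 408/24 = 2 + 19 + 17 = 38.

38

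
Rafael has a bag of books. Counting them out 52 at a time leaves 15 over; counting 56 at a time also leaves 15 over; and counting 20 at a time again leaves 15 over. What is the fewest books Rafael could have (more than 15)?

N − 15 must be a common multiple of 52, 56, and 20.
52 = 2^2 × 13
56 = 2^3 × 7
20 = 2^2 × 5
LCM(52, 56, 20) = 2^3 × 5 × 7 × 13 = 3640.
Smallest N > 15 is LCM + 15 = 3640 + 15 = 3655.

3655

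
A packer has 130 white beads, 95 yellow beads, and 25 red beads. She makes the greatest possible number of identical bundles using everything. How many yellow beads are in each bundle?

19

Number of bundles = gcd(130, 95, 25).
130 = 2 × 5 × 13
95 = 5 × 19
25 = 5^2
gcd(130, 95, 25) = 5.
yellow beads per bundle = 95 / 5 = 19.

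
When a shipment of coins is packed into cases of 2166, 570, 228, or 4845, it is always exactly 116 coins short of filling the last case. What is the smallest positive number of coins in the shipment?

Being 116 short of a full case of size k means N ≡ −116 (mod k), i.e. N + 116 is a multiple of each size.
2166 = 2 × 3 × 19^2
570 = 2 × 3 × 5 × 19
228 = 2^2 × 3 × 19
4845 = 3 × 5 × 17 × 19
LCM(2166, 570, 228, 4845) = 2^2 × 3 × 5 × 17 × 19^2 = 368220.
Smallest positive N is 368220 − 116 = 368104.

368104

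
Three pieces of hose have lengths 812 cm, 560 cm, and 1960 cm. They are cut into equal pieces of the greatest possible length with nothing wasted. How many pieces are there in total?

119

Piece length = gcd(812, 560, 1960).
812 = 2^2 × 7 × 29
560 = 2^4 × 5 × 7
1960 = 2^3 × 5 × 7^2
gcd(812, 560, 1960) = 2^2 × 7 = 28.
Total pieces = 812/28 + 560/28 + 1960/28 = 29 + 20 + 70 = 119.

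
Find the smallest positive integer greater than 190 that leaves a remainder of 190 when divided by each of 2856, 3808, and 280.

57310

N − 190 must be a common multiple of 2856, 3808, and 280.
2856 = 2^3 × 3 × 7 × 17
3808 = 2^5 × 7 × 17
280 = 2^3 × 5 × 7
LCM(2856, 3808, 280) = 2^5 × 3 × 5 × 7 × 17 = 57120.
Smallest N > 190 is LCM + 190 = 57120 + 190 = 57310.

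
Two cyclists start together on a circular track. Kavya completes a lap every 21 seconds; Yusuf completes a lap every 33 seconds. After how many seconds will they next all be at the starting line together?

231 seconds

The first simultaneous occurrence is after LCM of the individual periods.
21 = 3 × 7
33 = 3 × 11
LCM(21, 33) = 3 × 7 × 11 = 231.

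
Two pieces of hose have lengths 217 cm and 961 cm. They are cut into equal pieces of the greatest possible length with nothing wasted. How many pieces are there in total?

38

Piece length = gcd(217, 961).
217 = 7 × 31
961 = 31^2
gcd(217, 961) = 31.
Total pieces = 217/31 + 961/31 = 7 + 31 = 38.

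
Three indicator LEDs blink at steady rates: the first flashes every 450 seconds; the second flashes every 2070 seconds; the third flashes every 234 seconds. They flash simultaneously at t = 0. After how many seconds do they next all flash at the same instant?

We need the least common multiple of the intervals.
450 = 2 × 3^2 × 5^2
2070 = 2 × 3^2 × 5 × 23
234 = 2 × 3^2 × 13
LCM(450, 2070, 234) = 2 × 3^2 × 5^2 × 13 × 23 = 134550.

134550 seconds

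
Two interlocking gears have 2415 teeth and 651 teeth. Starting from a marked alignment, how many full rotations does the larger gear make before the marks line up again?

All finish a whole number of cycles simultaneously at t = LCM of the periods.
2415 = 3 × 5 × 7 × 23
651 = 3 × 7 × 31
LCM(2415, 651) = 3 × 5 × 7 × 23 × 31 = 74865.
Rotations for period 2415: 74865 / 2415 = 31.

31 rotations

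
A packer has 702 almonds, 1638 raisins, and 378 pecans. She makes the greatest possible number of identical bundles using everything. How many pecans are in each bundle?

21

Number of bundles = gcd(702, 1638, 378).
702 = 2 × 3^3 × 13
1638 = 2 × 3^2 × 7 × 13
378 = 2 × 3^3 × 7
gcd(702, 1638, 378) = 2 × 3^2 = 18.
pecans per bundle = 378 / 18 = 21.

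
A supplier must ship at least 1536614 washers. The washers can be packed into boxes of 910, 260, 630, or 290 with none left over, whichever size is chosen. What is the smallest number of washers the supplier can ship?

1900080

The number of washers must be a common multiple of 910, 260, 630, and 290, so a multiple of their LCM.
910 = 2 × 5 × 7 × 13
260 = 2^2 × 5 × 13
630 = 2 × 3^2 × 5 × 7
290 = 2 × 5 × 29
LCM(910, 260, 630, 290) = 2^2 × 3^2 × 5 × 7 × 13 × 29 = 475020.
Smallest multiple of 475020 that is ≥ 1536614: ⌈1536614/475020⌉ × 475020 = 4 × 475020 = 1900080.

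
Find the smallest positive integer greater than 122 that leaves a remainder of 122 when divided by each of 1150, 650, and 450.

134672

N − 122 must be a common multiple of 1150, 650, and 450.
1150 = 2 × 5^2 × 23
650 = 2 × 5^2 × 13
450 = 2 × 3^2 × 5^2
LCM(1150, 650, 450) = 2 × 3^2 × 5^2 × 13 × 23 = 134550.
Smallest N > 122 is LCM + 122 = 134550 + 122 = 134672.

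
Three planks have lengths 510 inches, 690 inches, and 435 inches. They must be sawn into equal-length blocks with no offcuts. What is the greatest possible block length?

15 inches

The block length must divide every plank, so the greatest is gcd(510, 690, 435).
510 = 2 × 3 × 5 × 17
690 = 2 × 3 × 5 × 23
435 = 3 × 5 × 29
gcd(510, 690, 435) = 3 × 5 = 15.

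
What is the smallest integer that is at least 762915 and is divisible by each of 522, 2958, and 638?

The integer must be a common multiple of 522, 2958, and 638, so a multiple of their LCM.
522 = 2 × 3^2 × 29
2958 = 2 × 3 × 17 × 29
638 = 2 × 11 × 29
LCM(522, 2958, 638) = 2 × 3^2 × 11 × 17 × 29 = 97614.
Smallest multiple of 97614 that is ≥ 762915: ⌈762915/97614⌉ × 97614 = 8 × 97614 = 780912.

780912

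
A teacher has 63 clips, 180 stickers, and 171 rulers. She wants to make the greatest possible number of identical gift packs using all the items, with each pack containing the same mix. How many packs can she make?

The pack count must divide each quantity, so the greatest is gcd(63, 180, 171).
63 = 3^2 × 7
180 = 2^2 × 3^2 × 5
171 = 3^2 × 19
gcd(63, 180, 171) = 3^2 = 9.

9 packs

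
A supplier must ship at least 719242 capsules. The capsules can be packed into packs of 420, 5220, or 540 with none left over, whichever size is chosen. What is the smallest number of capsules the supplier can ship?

The number of capsules must be a common multiple of 420, 5220, and 540, so a multiple of their LCM.
420 = 2^2 × 3 × 5 × 7
5220 = 2^2 × 3^2 × 5 × 29
540 = 2^2 × 3^3 × 5
LCM(420, 5220, 540) = 2^2 × 3^3 × 5 × 7 × 29 = 109620.
Smallest multiple of 109620 that is ≥ 719242: ⌈719242/109620⌉ × 109620 = 7 × 109620 = 767340.

767340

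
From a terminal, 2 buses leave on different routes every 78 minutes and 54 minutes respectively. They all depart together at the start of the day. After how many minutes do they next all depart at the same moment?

The first simultaneous occurrence is after LCM of the individual periods.
78 = 2 × 3 × 13
54 = 2 × 3^3
LCM(78, 54) = 2 × 3^3 × 13 = 702.

702 minutes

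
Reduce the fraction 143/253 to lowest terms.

13/23

143 = 11 × 13
253 = 11 × 23
gcd(143, 253) = 11.
Divide numerator and denominator by 11: 143/253 = 13/23.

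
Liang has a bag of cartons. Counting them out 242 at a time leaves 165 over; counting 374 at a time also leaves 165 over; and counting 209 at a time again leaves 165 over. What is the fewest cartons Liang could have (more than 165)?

N − 165 must be a common multiple of 242, 374, and 209.
242 = 2 × 11^2
374 = 2 × 11 × 17
209 = 11 × 19
LCM(242, 374, 209) = 2 × 11^2 × 17 × 19 = 78166.
Smallest N > 165 is LCM + 165 = 78166 + 165 = 78331.

78331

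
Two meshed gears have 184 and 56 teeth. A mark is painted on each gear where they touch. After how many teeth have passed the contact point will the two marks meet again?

They coincide at every common multiple of the periods; the first is the LCM.
184 = 2^3 × 23
56 = 2^3 × 7
LCM(184, 56) = 2^3 × 7 × 23 = 1288.

1288 teeth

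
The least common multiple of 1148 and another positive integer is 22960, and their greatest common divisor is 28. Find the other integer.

560

gcd × lcm = product of the two integers, so the other integer is (28 × 22960) / 1148 = 560.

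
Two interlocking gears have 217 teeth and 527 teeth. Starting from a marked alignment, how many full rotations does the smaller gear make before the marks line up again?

The first common completion time is the LCM of the periods.
217 = 7 × 31
527 = 17 × 31
LCM(217, 527) = 7 × 17 × 31 = 3689.
Rotations for period 217: 3689 / 217 = 17.

17 rotations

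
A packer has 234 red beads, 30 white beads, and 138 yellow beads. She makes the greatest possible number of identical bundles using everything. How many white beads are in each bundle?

Number of bundles = gcd(234, 30, 138).
234 = 2 × 3^2 × 13
30 = 2 × 3 × 5
138 = 2 × 3 × 23
gcd(234, 30, 138) = 2 × 3 = 6.
white beads per bundle = 30 / 6 = 5.

5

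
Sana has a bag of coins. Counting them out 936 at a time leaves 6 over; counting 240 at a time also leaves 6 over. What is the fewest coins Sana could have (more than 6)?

N − 6 must be a common multiple of 936 and 240.
936 = 2^3 × 3^2 × 13
240 = 2^4 × 3 × 5
LCM(936, 240) = 2^4 × 3^2 × 5 × 13 = 9360.
Smallest N > 6 is LCM + 6 = 9360 + 6 = 9366.

9366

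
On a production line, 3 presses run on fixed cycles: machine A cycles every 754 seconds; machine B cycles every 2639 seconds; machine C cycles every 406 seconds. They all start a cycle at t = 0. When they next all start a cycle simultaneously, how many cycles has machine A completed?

7 cycles

All finish a whole number of cycles simultaneously at t = LCM of the periods.
754 = 2 × 13 × 29
2639 = 7 × 13 × 29
406 = 2 × 7 × 29
LCM(754, 2639, 406) = 2 × 7 × 13 × 29 = 5278.
Cycles for period 754: 5278 / 754 = 7.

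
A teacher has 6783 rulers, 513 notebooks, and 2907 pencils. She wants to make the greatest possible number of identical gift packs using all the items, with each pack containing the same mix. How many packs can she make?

The pack count must divide each quantity, so the greatest is gcd(6783, 513, 2907).
6783 = 3 × 7 × 17 × 19
513 = 3^3 × 19
2907 = 3^2 × 17 × 19
gcd(6783, 513, 2907) = 3 × 19 = 57.

57 packs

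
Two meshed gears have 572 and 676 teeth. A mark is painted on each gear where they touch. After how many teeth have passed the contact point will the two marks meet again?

7436 teeth

They coincide at every common multiple of the periods; the first is the LCM.
572 = 2^2 × 11 × 13
676 = 2^2 × 13^2
LCM(572, 676) = 2^2 × 11 × 13^2 = 7436.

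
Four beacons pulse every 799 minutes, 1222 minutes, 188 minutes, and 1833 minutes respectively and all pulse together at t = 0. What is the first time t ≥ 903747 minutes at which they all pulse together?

Joint pulses occur at multiples of LCM(799, 1222, 188, 1833).
799 = 17 × 47
1222 = 2 × 13 × 47
188 = 2^2 × 47
1833 = 3 × 13 × 47
LCM(799, 1222, 188, 1833) = 2^2 × 3 × 13 × 17 × 47 = 124644.
Smallest multiple of 124644 that is ≥ 903747: ⌈903747/124644⌉ × 124644 = 8 × 124644 = 997152.

997152 minutes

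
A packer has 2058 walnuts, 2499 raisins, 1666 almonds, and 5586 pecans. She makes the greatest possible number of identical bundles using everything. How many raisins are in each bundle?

51

Number of bundles = gcd(2058, 2499, 1666, 5586).
2058 = 2 × 3 × 7^3
2499 = 3 × 7^2 × 17
1666 = 2 × 7^2 × 17
5586 = 2 × 3 × 7^2 × 19
gcd(2058, 2499, 1666, 5586) = 7^2 = 49.
raisins per bundle = 2499 / 49 = 51.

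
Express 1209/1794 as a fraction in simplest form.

31/46

1209 = 3 × 13 × 31
1794 = 2 × 3 × 13 × 23
gcd(1209, 1794) = 3 × 13 = 39.
Divide numerator and denominator by 39: 1209/1794 = 31/46.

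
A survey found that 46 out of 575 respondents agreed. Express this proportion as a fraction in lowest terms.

46 = 2 × 23
575 = 5^2 × 23
gcd(46, 575) = 23.
Divide numerator and denominator by 23: 46/575 = 2/25.

2/25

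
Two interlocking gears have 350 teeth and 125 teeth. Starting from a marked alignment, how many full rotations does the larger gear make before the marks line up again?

5 rotations

All finish a whole number of cycles simultaneously at t = LCM of the periods.
350 = 2 × 5^2 × 7
125 = 5^3
LCM(350, 125) = 2 × 5^3 × 7 = 1750.
Rotations for period 350: 1750 / 350 = 5.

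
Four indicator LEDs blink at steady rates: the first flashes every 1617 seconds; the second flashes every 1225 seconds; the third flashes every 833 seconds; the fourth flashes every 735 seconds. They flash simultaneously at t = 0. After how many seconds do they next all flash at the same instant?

They coincide at every common multiple of the periods; the first is the LCM.
1617 = 3 × 7^2 × 11
1225 = 5^2 × 7^2
833 = 7^2 × 17
735 = 3 × 5 × 7^2
LCM(1617, 1225, 833, 735) = 3 × 5^2 × 7^2 × 11 × 17 = 687225.

687225 seconds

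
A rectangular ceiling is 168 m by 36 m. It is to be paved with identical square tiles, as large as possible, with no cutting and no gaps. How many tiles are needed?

Tile side = gcd(168, 36).
168 = 2^3 × 3 × 7
36 = 2^2 × 3^2
gcd(168, 36) = 2^2 × 3 = 12.
Tiles: (168/12) × (36/12) = 14 × 3 = 42.

42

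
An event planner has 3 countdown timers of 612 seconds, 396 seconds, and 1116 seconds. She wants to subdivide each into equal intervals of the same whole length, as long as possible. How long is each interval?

The interval must divide each timer length; the longest such is the gcd.
612 = 2^2 × 3^2 × 17
396 = 2^2 × 3^2 × 11
1116 = 2^2 × 3^2 × 31
gcd(612, 396, 1116) = 2^2 × 3^2 = 36.

36 seconds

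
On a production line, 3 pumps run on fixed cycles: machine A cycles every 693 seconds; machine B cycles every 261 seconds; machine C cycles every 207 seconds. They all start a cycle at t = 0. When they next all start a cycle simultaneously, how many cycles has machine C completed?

2233 cycles

The first common completion time is the LCM of the periods.
693 = 3^2 × 7 × 11
261 = 3^2 × 29
207 = 3^2 × 23
LCM(693, 261, 207) = 3^2 × 7 × 11 × 23 × 29 = 462231.
Cycles for period 207: 462231 / 207 = 2233.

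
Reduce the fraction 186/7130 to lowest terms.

186 = 2 × 3 × 31
7130 = 2 × 5 × 23 × 31
gcd(186, 7130) = 2 × 31 = 62.
Divide numerator and denominator by 62: 186/7130 = 3/115.

3/115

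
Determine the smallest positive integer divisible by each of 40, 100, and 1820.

40 = 2^3 × 5
100 = 2^2 × 5^2
1820 = 2^2 × 5 × 7 × 13
LCM(40, 100, 1820) = 2^3 × 5^2 × 7 × 13 = 18200.

18200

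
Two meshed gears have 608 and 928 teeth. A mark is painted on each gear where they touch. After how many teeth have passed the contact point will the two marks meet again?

The first simultaneous occurrence is after LCM of the individual periods.
608 = 2^5 × 19
928 = 2^5 × 29
LCM(608, 928) = 2^5 × 19 × 29 = 17632.

17632 teeth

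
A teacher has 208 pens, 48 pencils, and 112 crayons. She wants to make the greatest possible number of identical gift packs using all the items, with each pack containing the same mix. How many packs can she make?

The pack count must divide each quantity, so the greatest is gcd(208, 48, 112).
208 = 2^4 × 13
48 = 2^4 × 3
112 = 2^4 × 7
gcd(208, 48, 112) = 2^4 = 16.

16 packs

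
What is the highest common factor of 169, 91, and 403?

13

169 = 13^2
91 = 7 × 13
403 = 13 × 31
gcd(169, 91, 403) = 13.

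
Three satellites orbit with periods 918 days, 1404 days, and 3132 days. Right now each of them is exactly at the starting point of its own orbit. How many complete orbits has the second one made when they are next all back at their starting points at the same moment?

493 orbits

They are all back at their starting positions together after one LCM of the periods.
918 = 2 × 3^3 × 17
1404 = 2^2 × 3^3 × 13
3132 = 2^2 × 3^3 × 29
LCM(918, 1404, 3132) = 2^2 × 3^3 × 13 × 17 × 29 = 692172.
Orbits for period 1404: 692172 / 1404 = 493.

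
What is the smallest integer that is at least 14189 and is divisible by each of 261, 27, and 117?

20358

The integer must be a common multiple of 261, 27, and 117, so a multiple of their LCM.
261 = 3^2 × 29
27 = 3^3
117 = 3^2 × 13
LCM(261, 27, 117) = 3^3 × 13 × 29 = 10179.
Smallest multiple of 10179 that is ≥ 14189: ⌈14189/10179⌉ × 10179 = 2 × 10179 = 20358.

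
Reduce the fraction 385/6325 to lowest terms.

385 = 5 × 7 × 11
6325 = 5^2 × 11 × 23
gcd(385, 6325) = 5 × 11 = 55.
Divide numerator and denominator by 55: 385/6325 = 7/115.

7/115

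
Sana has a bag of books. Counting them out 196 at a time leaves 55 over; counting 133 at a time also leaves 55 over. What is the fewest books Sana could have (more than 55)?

N − 55 must be a common multiple of 196 and 133.
196 = 2^2 × 7^2
133 = 7 × 19
LCM(196, 133) = 2^2 × 7^2 × 19 = 3724.
Smallest N > 55 is LCM + 55 = 3724 + 55 = 3779.

3779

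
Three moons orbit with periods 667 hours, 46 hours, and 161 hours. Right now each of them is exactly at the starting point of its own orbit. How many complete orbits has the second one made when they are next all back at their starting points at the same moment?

203 orbits

The first common completion time is the LCM of the periods.
667 = 23 × 29
46 = 2 × 23
161 = 7 × 23
LCM(667, 46, 161) = 2 × 7 × 23 × 29 = 9338.
Orbits for period 46: 9338 / 46 = 203.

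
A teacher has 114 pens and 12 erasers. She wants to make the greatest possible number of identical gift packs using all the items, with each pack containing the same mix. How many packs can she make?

6 packs

The pack count must divide each quantity, so the greatest is gcd(114, 12).
114 = 2 × 3 × 19
12 = 2^2 × 3
gcd(114, 12) = 2 × 3 = 6.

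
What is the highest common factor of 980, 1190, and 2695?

35

980 = 2^2 × 5 × 7^2
1190 = 2 × 5 × 7 × 17
2695 = 5 × 7^2 × 11
gcd(980, 1190, 2695) = 5 × 7 = 35.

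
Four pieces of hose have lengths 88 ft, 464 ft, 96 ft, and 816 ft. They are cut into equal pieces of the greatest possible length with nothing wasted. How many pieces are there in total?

183

Piece length = gcd(88, 464, 96, 816).
88 = 2^3 × 11
464 = 2^4 × 29
96 = 2^5 × 3
816 = 2^4 × 3 × 17
gcd(88, 464, 96, 816) = 2^3 = 8.
Total pieces = 88/8 + 464/8 + 96/8 + 816/8 = 11 + 58 + 12 + 102 = 183.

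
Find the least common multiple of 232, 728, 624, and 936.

380016

232 = 2^3 × 29
728 = 2^3 × 7 × 13
624 = 2^4 × 3 × 13
936 = 2^3 × 3^2 × 13
LCM(232, 728, 624, 936) = 2^4 × 3^2 × 7 × 13 × 29 = 380016.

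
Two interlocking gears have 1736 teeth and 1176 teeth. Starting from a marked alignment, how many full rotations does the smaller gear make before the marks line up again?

31 rotations

The first common completion time is the LCM of the periods.
1736 = 2^3 × 7 × 31
1176 = 2^3 × 3 × 7^2
LCM(1736, 1176) = 2^3 × 3 × 7^2 × 31 = 36456.
Rotations for period 1176: 36456 / 1176 = 31.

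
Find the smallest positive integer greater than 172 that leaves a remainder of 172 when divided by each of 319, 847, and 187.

417743

N − 172 must be a common multiple of 319, 847, and 187.
319 = 11 × 29
847 = 7 × 11^2
187 = 11 × 17
LCM(319, 847, 187) = 7 × 11^2 × 17 × 29 = 417571.
Smallest N > 172 is LCM + 172 = 417571 + 172 = 417743.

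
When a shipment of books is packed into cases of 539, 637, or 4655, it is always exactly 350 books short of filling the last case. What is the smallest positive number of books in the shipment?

Being 350 short of a full case of size k means N ≡ −350 (mod k), i.e. N + 350 is a multiple of each size.
539 = 7^2 × 11
637 = 7^2 × 13
4655 = 5 × 7^2 × 19
LCM(539, 637, 4655) = 5 × 7^2 × 11 × 13 × 19 = 665665.
Smallest positive N is 665665 − 350 = 665315.

665315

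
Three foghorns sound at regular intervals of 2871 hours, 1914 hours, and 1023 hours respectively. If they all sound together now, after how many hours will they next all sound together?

The first simultaneous occurrence is after LCM of the individual periods.
2871 = 3^2 × 11 × 29
1914 = 2 × 3 × 11 × 29
1023 = 3 × 11 × 31
LCM(2871, 1914, 1023) = 2 × 3^2 × 11 × 29 × 31 = 178002.

178002 hours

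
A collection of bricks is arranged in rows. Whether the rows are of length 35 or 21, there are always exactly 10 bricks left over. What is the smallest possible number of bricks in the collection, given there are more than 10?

115

N − 10 must be a common multiple of 35 and 21.
35 = 5 × 7
21 = 3 × 7
LCM(35, 21) = 3 × 5 × 7 = 105.
Smallest N > 10 is LCM + 10 = 105 + 10 = 115.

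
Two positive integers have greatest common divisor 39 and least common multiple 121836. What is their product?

4751604

For any two positive integers, gcd × lcm = product = 39 × 121836 = 4751604.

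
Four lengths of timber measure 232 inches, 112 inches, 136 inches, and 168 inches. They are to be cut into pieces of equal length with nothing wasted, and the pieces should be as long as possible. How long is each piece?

8 inches

The greatest length dividing all of 232, 112, 136, and 168 is their gcd.
232 = 2^3 × 29
112 = 2^4 × 7
136 = 2^3 × 17
168 = 2^3 × 3 × 7
gcd(232, 112, 136, 168) = 2^3 = 8.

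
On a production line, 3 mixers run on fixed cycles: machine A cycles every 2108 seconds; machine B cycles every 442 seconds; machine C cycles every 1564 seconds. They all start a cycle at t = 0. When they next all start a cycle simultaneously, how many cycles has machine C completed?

403 cycles

They are all back at their starting positions together after one LCM of the periods.
2108 = 2^2 × 17 × 31
442 = 2 × 13 × 17
1564 = 2^2 × 17 × 23
LCM(2108, 442, 1564) = 2^2 × 13 × 17 × 23 × 31 = 630292.
Cycles for period 1564: 630292 / 1564 = 403.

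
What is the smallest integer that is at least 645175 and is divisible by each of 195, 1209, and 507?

The integer must be a common multiple of 195, 1209, and 507, so a multiple of their LCM.
195 = 3 × 5 × 13
1209 = 3 × 13 × 31
507 = 3 × 13^2
LCM(195, 1209, 507) = 3 × 5 × 13^2 × 31 = 78585.
Smallest multiple of 78585 that is ≥ 645175: ⌈645175/78585⌉ × 78585 = 9 × 78585 = 707265.

707265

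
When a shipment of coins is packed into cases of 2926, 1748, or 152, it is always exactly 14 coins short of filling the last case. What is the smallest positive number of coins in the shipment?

269178

Being 14 short of a full case of size k means N ≡ −14 (mod k), i.e. N + 14 is a multiple of each size.
2926 = 2 × 7 × 11 × 19
1748 = 2^2 × 19 × 23
152 = 2^3 × 19
LCM(2926, 1748, 152) = 2^3 × 7 × 11 × 19 × 23 = 269192.
Smallest positive N is 269192 − 14 = 269178.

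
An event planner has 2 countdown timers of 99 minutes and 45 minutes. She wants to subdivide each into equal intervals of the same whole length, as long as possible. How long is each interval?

The interval must divide each timer length; the longest such is the gcd.
99 = 3^2 × 11
45 = 3^2 × 5
gcd(99, 45) = 3^2 = 9.

9 minutes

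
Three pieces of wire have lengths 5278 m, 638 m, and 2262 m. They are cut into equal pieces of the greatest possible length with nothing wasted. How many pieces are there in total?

141

Piece length = gcd(5278, 638, 2262).
5278 = 2 × 7 × 13 × 29
638 = 2 × 11 × 29
2262 = 2 × 3 × 13 × 29
gcd(5278, 638, 2262) = 2 × 29 = 58.
Total pieces = 5278/58 + 638/58 + 2262/58 = 91 + 11 + 39 = 141.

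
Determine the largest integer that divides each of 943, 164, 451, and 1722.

41

943 = 23 × 41
164 = 2^2 × 41
451 = 11 × 41
1722 = 2 × 3 × 7 × 41
gcd(943, 164, 451, 1722) = 41.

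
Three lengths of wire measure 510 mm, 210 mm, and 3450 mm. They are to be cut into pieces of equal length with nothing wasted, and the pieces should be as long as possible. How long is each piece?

30 mm

The greatest length dividing all of 510, 210, and 3450 is their gcd.
510 = 2 × 3 × 5 × 17
210 = 2 × 3 × 5 × 7
3450 = 2 × 3 × 5^2 × 23
gcd(510, 210, 3450) = 2 × 3 × 5 = 30.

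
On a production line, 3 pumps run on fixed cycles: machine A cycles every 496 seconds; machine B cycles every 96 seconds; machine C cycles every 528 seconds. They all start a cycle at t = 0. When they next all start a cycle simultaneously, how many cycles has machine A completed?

66 cycles

The first common completion time is the LCM of the periods.
496 = 2^4 × 31
96 = 2^5 × 3
528 = 2^4 × 3 × 11
LCM(496, 96, 528) = 2^5 × 3 × 11 × 31 = 32736.
Cycles for period 496: 32736 / 496 = 66.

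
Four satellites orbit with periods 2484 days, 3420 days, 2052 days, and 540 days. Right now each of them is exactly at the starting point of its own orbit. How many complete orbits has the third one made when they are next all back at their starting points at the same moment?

They are all back at their starting positions together after one LCM of the periods.
2484 = 2^2 × 3^3 × 23
3420 = 2^2 × 3^2 × 5 × 19
2052 = 2^2 × 3^3 × 19
540 = 2^2 × 3^3 × 5
LCM(2484, 3420, 2052, 540) = 2^2 × 3^3 × 5 × 19 × 23 = 235980.
Orbits for period 2052: 235980 / 2052 = 115.

115 orbits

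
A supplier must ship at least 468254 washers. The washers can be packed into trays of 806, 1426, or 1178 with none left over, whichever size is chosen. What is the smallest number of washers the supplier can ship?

704444

The number of washers must be a common multiple of 806, 1426, and 1178, so a multiple of their LCM.
806 = 2 × 13 × 31
1426 = 2 × 23 × 31
1178 = 2 × 19 × 31
LCM(806, 1426, 1178) = 2 × 13 × 19 × 23 × 31 = 352222.
Smallest multiple of 352222 that is ≥ 468254: ⌈468254/352222⌉ × 352222 = 2 × 352222 = 704444.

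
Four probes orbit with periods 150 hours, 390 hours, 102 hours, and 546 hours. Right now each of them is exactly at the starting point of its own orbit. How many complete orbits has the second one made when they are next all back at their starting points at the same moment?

The first common completion time is the LCM of the periods.
150 = 2 × 3 × 5^2
390 = 2 × 3 × 5 × 13
102 = 2 × 3 × 17
546 = 2 × 3 × 7 × 13
LCM(150, 390, 102, 546) = 2 × 3 × 5^2 × 7 × 13 × 17 = 232050.
Orbits for period 390: 232050 / 390 = 595.

595 orbits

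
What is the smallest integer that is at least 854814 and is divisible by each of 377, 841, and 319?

The integer must be a common multiple of 377, 841, and 319, so a multiple of their LCM.
377 = 13 × 29
841 = 29^2
319 = 11 × 29
LCM(377, 841, 319) = 11 × 13 × 29^2 = 120263.
Smallest multiple of 120263 that is ≥ 854814: ⌈854814/120263⌉ × 120263 = 8 × 120263 = 962104.

962104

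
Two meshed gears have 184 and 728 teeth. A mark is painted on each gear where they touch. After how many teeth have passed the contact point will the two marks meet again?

16744 teeth

They coincide at every common multiple of the periods; the first is the LCM.
184 = 2^3 × 23
728 = 2^3 × 7 × 13
LCM(184, 728) = 2^3 × 7 × 13 × 23 = 16744.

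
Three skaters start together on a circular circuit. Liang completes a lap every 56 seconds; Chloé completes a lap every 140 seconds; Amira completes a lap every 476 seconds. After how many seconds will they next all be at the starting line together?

The first simultaneous occurrence is after LCM of the individual periods.
56 = 2^3 × 7
140 = 2^2 × 5 × 7
476 = 2^2 × 7 × 17
LCM(56, 140, 476) = 2^3 × 5 × 7 × 17 = 4760.

4760 seconds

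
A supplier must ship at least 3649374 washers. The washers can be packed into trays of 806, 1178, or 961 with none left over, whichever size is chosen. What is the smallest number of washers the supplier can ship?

The number of washers must be a common multiple of 806, 1178, and 961, so a multiple of their LCM.
806 = 2 × 13 × 31
1178 = 2 × 19 × 31
961 = 31^2
LCM(806, 1178, 961) = 2 × 13 × 19 × 31^2 = 474734.
Smallest multiple of 474734 that is ≥ 3649374: ⌈3649374/474734⌉ × 474734 = 8 × 474734 = 3797872.

3797872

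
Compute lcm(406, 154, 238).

75922

406 = 2 × 7 × 29
154 = 2 × 7 × 11
238 = 2 × 7 × 17
LCM(406, 154, 238) = 2 × 7 × 11 × 17 × 29 = 75922.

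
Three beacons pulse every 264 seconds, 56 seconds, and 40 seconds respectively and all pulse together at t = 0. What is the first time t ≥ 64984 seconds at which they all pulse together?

73920 seconds

Joint pulses occur at multiples of LCM(264, 56, 40).
264 = 2^3 × 3 × 11
56 = 2^3 × 7
40 = 2^3 × 5
LCM(264, 56, 40) = 2^3 × 3 × 5 × 7 × 11 = 9240.
Smallest multiple of 9240 that is ≥ 64984: ⌈64984/9240⌉ × 9240 = 8 × 9240 = 73920.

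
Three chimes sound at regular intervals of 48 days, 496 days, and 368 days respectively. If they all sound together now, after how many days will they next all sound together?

34224 days

The first simultaneous occurrence is after LCM of the individual periods.
48 = 2^4 × 3
496 = 2^4 × 31
368 = 2^4 × 23
LCM(48, 496, 368) = 2^4 × 3 × 23 × 31 = 34224.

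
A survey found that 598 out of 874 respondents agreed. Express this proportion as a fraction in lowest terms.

598 = 2 × 13 × 23
874 = 2 × 19 × 23
gcd(598, 874) = 2 × 23 = 46.
Divide numerator and denominator by 46: 598/874 = 13/19.

13/19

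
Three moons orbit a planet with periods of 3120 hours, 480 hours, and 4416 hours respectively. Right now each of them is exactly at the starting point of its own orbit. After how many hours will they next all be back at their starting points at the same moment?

287040 hours

We need the least common multiple of the intervals.
3120 = 2^4 × 3 × 5 × 13
480 = 2^5 × 3 × 5
4416 = 2^6 × 3 × 23
LCM(3120, 480, 4416) = 2^6 × 3 × 5 × 13 × 23 = 287040.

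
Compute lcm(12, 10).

60

12 = 2^2 × 3
10 = 2 × 5
LCM(12, 10) = 2^2 × 3 × 5 = 60.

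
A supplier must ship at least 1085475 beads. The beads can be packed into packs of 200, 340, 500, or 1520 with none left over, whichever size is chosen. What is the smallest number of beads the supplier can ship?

The number of beads must be a common multiple of 200, 340, 500, and 1520, so a multiple of their LCM.
200 = 2^3 × 5^2
340 = 2^2 × 5 × 17
500 = 2^2 × 5^3
1520 = 2^4 × 5 × 19
LCM(200, 340, 500, 1520) = 2^4 × 5^3 × 17 × 19 = 646000.
Smallest multiple of 646000 that is ≥ 1085475: ⌈1085475/646000⌉ × 646000 = 2 × 646000 = 1292000.

1292000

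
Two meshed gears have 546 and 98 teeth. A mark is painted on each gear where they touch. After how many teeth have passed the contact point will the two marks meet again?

3822 teeth

The first simultaneous occurrence is after LCM of the individual periods.
546 = 2 × 3 × 7 × 13
98 = 2 × 7^2
LCM(546, 98) = 2 × 3 × 7^2 × 13 = 3822.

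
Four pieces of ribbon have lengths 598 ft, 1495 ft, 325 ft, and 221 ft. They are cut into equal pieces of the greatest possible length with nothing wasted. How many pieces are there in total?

Piece length = gcd(598, 1495, 325, 221).
598 = 2 × 13 × 23
1495 = 5 × 13 × 23
325 = 5^2 × 13
221 = 13 × 17
gcd(598, 1495, 325, 221) = 13.
Total pieces = 598/13 + 1495/13 + 325/13 + 221/13 = 46 + 115 + 25 + 17 = 203.

203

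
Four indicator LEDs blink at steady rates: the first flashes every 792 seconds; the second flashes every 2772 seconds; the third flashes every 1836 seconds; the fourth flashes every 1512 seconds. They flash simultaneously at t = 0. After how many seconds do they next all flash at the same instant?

282744 seconds

They coincide at every common multiple of the periods; the first is the LCM.
792 = 2^3 × 3^2 × 11
2772 = 2^2 × 3^2 × 7 × 11
1836 = 2^2 × 3^3 × 17
1512 = 2^3 × 3^3 × 7
LCM(792, 2772, 1836, 1512) = 2^3 × 3^3 × 7 × 11 × 17 = 282744.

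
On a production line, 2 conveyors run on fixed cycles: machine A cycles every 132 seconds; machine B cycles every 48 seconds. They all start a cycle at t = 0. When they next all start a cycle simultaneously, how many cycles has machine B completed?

11 cycles

All finish a whole number of cycles simultaneously at t = LCM of the periods.
132 = 2^2 × 3 × 11
48 = 2^4 × 3
LCM(132, 48) = 2^4 × 3 × 11 = 528.
Cycles for period 48: 528 / 48 = 11.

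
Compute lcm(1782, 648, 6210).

819720

1782 = 2 × 3^4 × 11
648 = 2^3 × 3^4
6210 = 2 × 3^3 × 5 × 23
LCM(1782, 648, 6210) = 2^3 × 3^4 × 5 × 11 × 23 = 819720.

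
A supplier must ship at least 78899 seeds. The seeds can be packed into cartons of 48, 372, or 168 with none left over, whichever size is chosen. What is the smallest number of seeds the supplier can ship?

83328

The number of seeds must be a common multiple of 48, 372, and 168, so a multiple of their LCM.
48 = 2^4 × 3
372 = 2^2 × 3 × 31
168 = 2^3 × 3 × 7
LCM(48, 372, 168) = 2^4 × 3 × 7 × 31 = 10416.
Smallest multiple of 10416 that is ≥ 78899: ⌈78899/10416⌉ × 10416 = 8 × 10416 = 83328.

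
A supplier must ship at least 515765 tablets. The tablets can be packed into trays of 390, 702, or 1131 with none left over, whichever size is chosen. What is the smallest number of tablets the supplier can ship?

The number of tablets must be a common multiple of 390, 702, and 1131, so a multiple of their LCM.
390 = 2 × 3 × 5 × 13
702 = 2 × 3^3 × 13
1131 = 3 × 13 × 29
LCM(390, 702, 1131) = 2 × 3^3 × 5 × 13 × 29 = 101790.
Smallest multiple of 101790 that is ≥ 515765: ⌈515765/101790⌉ × 101790 = 6 × 101790 = 610740.

610740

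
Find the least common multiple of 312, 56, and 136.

312 = 2^3 × 3 × 13
56 = 2^3 × 7
136 = 2^3 × 17
LCM(312, 56, 136) = 2^3 × 3 × 7 × 13 × 17 = 37128.

37128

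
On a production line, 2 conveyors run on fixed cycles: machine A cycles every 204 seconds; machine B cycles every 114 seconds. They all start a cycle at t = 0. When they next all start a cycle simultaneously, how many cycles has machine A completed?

All finish a whole number of cycles simultaneously at t = LCM of the periods.
204 = 2^2 × 3 × 17
114 = 2 × 3 × 19
LCM(204, 114) = 2^2 × 3 × 17 × 19 = 3876.
Cycles for period 204: 3876 / 204 = 19.

19 cycles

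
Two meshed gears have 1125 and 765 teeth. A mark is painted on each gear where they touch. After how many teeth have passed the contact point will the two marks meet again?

They coincide at every common multiple of the periods; the first is the LCM.
1125 = 3^2 × 5^3
765 = 3^2 × 5 × 17
LCM(1125, 765) = 3^2 × 5^3 × 17 = 19125.

19125 teeth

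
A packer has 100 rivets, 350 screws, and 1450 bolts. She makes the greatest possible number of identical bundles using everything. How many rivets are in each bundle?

2

Number of bundles = gcd(100, 350, 1450).
100 = 2^2 × 5^2
350 = 2 × 5^2 × 7
1450 = 2 × 5^2 × 29
gcd(100, 350, 1450) = 2 × 5^2 = 50.
rivets per bundle = 100 / 50 = 2.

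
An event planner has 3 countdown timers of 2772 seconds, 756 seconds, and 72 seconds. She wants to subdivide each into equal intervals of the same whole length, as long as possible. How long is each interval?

36 seconds

The interval must divide each timer length; the longest such is the gcd.
2772 = 2^2 × 3^2 × 7 × 11
756 = 2^2 × 3^3 × 7
72 = 2^3 × 3^2
gcd(2772, 756, 72) = 2^2 × 3^2 = 36.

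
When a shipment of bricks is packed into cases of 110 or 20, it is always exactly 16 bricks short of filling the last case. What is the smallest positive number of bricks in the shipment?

Being 16 short of a full case of size k means N ≡ −16 (mod k), i.e. N + 16 is a multiple of each size.
110 = 2 × 5 × 11
20 = 2^2 × 5
LCM(110, 20) = 2^2 × 5 × 11 = 220.
Smallest positive N is 220 − 16 = 204.

204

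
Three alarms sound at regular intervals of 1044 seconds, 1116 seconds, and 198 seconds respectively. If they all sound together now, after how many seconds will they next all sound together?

They coincide at every common multiple of the periods; the first is the LCM.
1044 = 2^2 × 3^2 × 29
1116 = 2^2 × 3^2 × 31
198 = 2 × 3^2 × 11
LCM(1044, 1116, 198) = 2^2 × 3^2 × 11 × 29 × 31 = 356004.

356004 seconds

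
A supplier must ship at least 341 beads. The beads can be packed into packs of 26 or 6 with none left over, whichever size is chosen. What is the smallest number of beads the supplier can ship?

The number of beads must be a common multiple of 26 and 6, so a multiple of their LCM.
26 = 2 × 13
6 = 2 × 3
LCM(26, 6) = 2 × 3 × 13 = 78.
Smallest multiple of 78 that is ≥ 341: ⌈341/78⌉ × 78 = 5 × 78 = 390.

390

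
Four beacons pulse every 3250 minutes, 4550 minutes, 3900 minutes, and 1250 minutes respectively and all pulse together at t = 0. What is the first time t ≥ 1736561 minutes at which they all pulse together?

Joint pulses occur at multiples of LCM(3250, 4550, 3900, 1250).
3250 = 2 × 5^3 × 13
4550 = 2 × 5^2 × 7 × 13
3900 = 2^2 × 3 × 5^2 × 13
1250 = 2 × 5^4
LCM(3250, 4550, 3900, 1250) = 2^2 × 3 × 5^4 × 7 × 13 = 682500.
Smallest multiple of 682500 that is ≥ 1736561: ⌈1736561/682500⌉ × 682500 = 3 × 682500 = 2047500.

2047500 minutes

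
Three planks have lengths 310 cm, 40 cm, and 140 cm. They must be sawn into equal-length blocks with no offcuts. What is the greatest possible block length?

10 cm

The block length must divide every plank, so the greatest is gcd(310, 40, 140).
310 = 2 × 5 × 31
40 = 2^3 × 5
140 = 2^2 × 5 × 7
gcd(310, 40, 140) = 2 × 5 = 10.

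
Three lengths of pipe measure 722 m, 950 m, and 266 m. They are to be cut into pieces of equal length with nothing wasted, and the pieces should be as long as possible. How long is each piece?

Each piece length must divide every original length, so the longest possible is gcd(722, 950, 266).
722 = 2 × 19^2
950 = 2 × 5^2 × 19
266 = 2 × 7 × 19
gcd(722, 950, 266) = 2 × 19 = 38.

38 m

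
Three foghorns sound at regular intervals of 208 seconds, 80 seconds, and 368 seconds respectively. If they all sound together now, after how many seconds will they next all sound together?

We need the least common multiple of the intervals.
208 = 2^4 × 13
80 = 2^4 × 5
368 = 2^4 × 23
LCM(208, 80, 368) = 2^4 × 5 × 13 × 23 = 23920.

23920 seconds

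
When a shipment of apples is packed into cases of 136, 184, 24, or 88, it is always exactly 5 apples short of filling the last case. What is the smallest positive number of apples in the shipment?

103219

Being 5 short of a full case of size k means N ≡ −5 (mod k), i.e. N + 5 is a multiple of each size.
136 = 2^3 × 17
184 = 2^3 × 23
24 = 2^3 × 3
88 = 2^3 × 11
LCM(136, 184, 24, 88) = 2^3 × 3 × 11 × 17 × 23 = 103224.
Smallest positive N is 103224 − 5 = 103219.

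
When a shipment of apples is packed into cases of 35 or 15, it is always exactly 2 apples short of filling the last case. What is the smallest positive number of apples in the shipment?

103

Being 2 short of a full case of size k means N ≡ −2 (mod k), i.e. N + 2 is a multiple of each size.
35 = 5 × 7
15 = 3 × 5
LCM(35, 15) = 3 × 5 × 7 = 105.
Smallest positive N is 105 − 2 = 103.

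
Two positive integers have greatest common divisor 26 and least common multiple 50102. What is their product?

1302652

For any two positive integers, gcd × lcm = product = 26 × 50102 = 1302652.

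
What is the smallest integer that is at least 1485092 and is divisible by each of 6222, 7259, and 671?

The integer must be a common multiple of 6222, 7259, and 671, so a multiple of their LCM.
6222 = 2 × 3 × 17 × 61
7259 = 7 × 17 × 61
671 = 11 × 61
LCM(6222, 7259, 671) = 2 × 3 × 7 × 11 × 17 × 61 = 479094.
Smallest multiple of 479094 that is ≥ 1485092: ⌈1485092/479094⌉ × 479094 = 4 × 479094 = 1916376.

1916376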